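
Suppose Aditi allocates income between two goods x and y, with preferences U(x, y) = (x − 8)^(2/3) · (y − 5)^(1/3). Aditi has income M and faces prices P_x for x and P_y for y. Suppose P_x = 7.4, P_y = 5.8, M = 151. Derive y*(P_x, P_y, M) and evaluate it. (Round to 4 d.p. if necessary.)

y* = 8.6092

This is Cobb-Douglas in (x−8, y−5): tangency gives 2/3·P_y·(y−5) = 1/3·P_x·(x−8).
Substituting into the budget: x* = 8 + 2/3·(M − 8·P_x − 5·P_y)/P_x, and y* = 5 + 1/3·(…)/P_y.
Discretionary income = 151 − 8·7.4 − 5·5.8 = 62.8; y* = 5 + 1/3·62.8/5.8 = 8.6092.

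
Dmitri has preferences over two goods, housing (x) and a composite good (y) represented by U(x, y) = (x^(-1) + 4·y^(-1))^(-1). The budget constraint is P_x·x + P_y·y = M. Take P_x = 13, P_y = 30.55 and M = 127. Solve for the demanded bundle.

x* = 2.4027, y* = 3.1347

MRS = MU_x/MU_y = (1/4)·(y/x)^(2). Set equal to P_x/P_y.
Hence y/x = (4·P_x/P_y)^(1/(2)), i.e. raised to the 0.5 power.
Substitute y = (y/x)·x into the budget: x* = M/(P_x + P_y·(y/x)).
Numerically y/x = 1.304656, so x* = 127/(13 + 30.55·1.304656) = 2.4027 and y* = 1.304656·2.4027 = 3.1347.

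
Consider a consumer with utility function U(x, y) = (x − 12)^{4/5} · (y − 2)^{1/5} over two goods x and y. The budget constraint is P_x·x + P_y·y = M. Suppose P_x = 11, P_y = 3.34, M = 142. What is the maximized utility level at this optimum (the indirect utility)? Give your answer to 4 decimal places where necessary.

V = 0.2322

MRS = 4·(y−2)/(x−12). Tangency with P_x/P_y gives y−2 = (1/4)·(P_x/P_y)·(x−12).
Substituting into the budget: x* = 12 + 0.8·(M − 12·P_x − 2·P_y)/P_x, and y* = 2 + 0.2·(…)/P_y.
Discretionary income = 142 − 12·11 − 2·3.34 = 3.32; x* = 12 + 0.8·3.32/11 = 12.2415; y* = 2 + 0.2·3.32/3.34 = 2.1988.
Utility at the optimum: U(12.2415, 2.1988) = 0.2322.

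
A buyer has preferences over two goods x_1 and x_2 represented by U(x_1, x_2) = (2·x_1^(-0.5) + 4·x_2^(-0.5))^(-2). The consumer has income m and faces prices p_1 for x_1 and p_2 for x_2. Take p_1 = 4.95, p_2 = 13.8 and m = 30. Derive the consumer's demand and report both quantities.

Substitute x_2 = (x_2/x_1)·x_1 into the budget: x_1* = m/(p_1 + p_2·(x_2/x_1)).
Numerically x_2/x_1 = 0.801378, so x_1* = 30/(4.95 + 13.8·0.801378) = 1.8739 and x_2* = 0.801378·1.8739 = 1.5017.

x_1* = 1.8739, x_2* = 1.5017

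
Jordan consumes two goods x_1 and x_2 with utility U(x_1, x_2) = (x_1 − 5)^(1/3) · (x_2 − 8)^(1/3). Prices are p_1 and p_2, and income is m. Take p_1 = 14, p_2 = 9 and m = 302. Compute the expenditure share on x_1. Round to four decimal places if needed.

This is Cobb-Douglas in (x_1−5, x_2−8): tangency gives 1/3·p_2·(x_2−8) = 1/3·p_1·(x_1−5).
Substituting into the budget: x_1* = 5 + 0.5·(m − 5·p_1 − 8·p_2)/p_1, and x_2* = 8 + 0.5·(…)/p_2.
Discretionary income = 302 − 5·14 − 8·9 = 160; x_1* = 5 + 0.5·160/14 = 10.7143; x_2* = 8 + 0.5·160/9 = 16.8889.
Expenditure on x_1: 14·10.7143 = 150; share = 0.4967.

share on x_1 = 0.4967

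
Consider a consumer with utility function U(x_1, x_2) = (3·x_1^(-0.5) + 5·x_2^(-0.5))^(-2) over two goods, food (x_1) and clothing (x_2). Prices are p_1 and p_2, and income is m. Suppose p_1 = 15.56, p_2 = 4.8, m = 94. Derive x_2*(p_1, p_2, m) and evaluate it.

x_2* = 9.5397

MU_x_1 ∝ 3·x_1^(-1.5), MU_x_2 ∝ 5·x_2^(-1.5), so MRS = (3/5)·(x_2/x_1)^(1.5) = p_1/p_2.
Solve for the ratio: x_2/x_1 = [(5/3)·p_1/p_2]^(2/3).
With the ratio pinned down, the budget gives x_1* = m/(p_1 + p_2·(x_2/x_1)) and x_2* = (x_2/x_1)·x_1*.
Numerically x_2/x_1 = 3.079012, so x_1* = 94/(15.56 + 4.8·3.079012) = 3.0983 and x_2* = 3.079012·3.0983 = 9.5397.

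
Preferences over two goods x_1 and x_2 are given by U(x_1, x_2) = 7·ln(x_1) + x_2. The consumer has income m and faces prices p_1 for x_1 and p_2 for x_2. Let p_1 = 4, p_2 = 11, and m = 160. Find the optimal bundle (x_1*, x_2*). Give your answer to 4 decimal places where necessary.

x_1* = 19.25, x_2* = 7.5455

Set MRS = p_1/p_2: (7/x_1)/1 = p_1/p_2.
So x_1*(p_1,p_2) = 7·p_2/p_1, independent of income; and x_2* = (m − 7·p_2)/p_2.
At the given prices: x_1* = 7·11/4 = 19.25, and x_2* = 7.5455.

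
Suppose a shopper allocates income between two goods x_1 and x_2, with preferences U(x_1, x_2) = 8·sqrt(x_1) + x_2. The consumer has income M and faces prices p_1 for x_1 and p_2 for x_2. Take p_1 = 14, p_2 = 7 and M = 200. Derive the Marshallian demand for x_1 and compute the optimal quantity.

Thus x_1* = (4·p_2/p_1)² — independent of M — with the rest of income spent on x_2.
Plugging in: x_1* = (4·7/14)² = 4.

x_1* = 4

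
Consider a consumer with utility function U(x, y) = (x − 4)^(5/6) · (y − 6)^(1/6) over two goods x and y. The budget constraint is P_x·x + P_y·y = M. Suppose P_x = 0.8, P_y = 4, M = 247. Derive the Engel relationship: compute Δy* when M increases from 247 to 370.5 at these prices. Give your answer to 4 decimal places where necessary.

Δy* = 5.1458

Let x' = x−4, y' = y−6. MRS = 5·y'/x' = P_x/P_y.
After buying the subsistence bundle (4, 6), a share 5/6 of the remaining income goes to x: x* = 4 + 5/6·(M − 4P_x − 6P_y)/P_x.
Discretionary income = 247 − 4·0.8 − 6·4 = 219.8; y* = 6 + 1/6·219.8/4 = 15.1583.
At M' = 370.5: y* = 20.3042. Change: 20.3042 − 15.1583 = 5.1458.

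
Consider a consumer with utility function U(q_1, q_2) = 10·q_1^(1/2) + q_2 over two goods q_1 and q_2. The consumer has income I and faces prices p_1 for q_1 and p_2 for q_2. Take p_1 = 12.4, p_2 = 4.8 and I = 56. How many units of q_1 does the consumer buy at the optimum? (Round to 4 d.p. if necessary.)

q_1* = 3.7461

Utility is quasi-linear in q_2; the FOC for q_1 is 5/√q_1 = p_1/p_2.
Thus q_1* = (5·p_2/p_1)² — independent of I — with the rest of income spent on q_2.
Plugging in: q_1* = (5·4.8/12.4)² = 3.7461.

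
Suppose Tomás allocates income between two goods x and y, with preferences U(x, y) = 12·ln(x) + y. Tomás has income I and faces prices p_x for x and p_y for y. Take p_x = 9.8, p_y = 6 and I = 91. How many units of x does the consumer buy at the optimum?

x* = 7.3469

At the given prices: x* = 12·6/9.8 = 7.3469.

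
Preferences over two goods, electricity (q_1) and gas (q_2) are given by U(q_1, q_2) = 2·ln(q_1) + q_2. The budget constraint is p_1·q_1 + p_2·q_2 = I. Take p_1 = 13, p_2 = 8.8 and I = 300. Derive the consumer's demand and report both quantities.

So q_1*(p_1,p_2) = 2·p_2/p_1, independent of income; and q_2* = (I − 2·p_2)/p_2.
At the given prices: q_1* = 2·8.8/13 = 1.3538, and q_2* = 32.0909.

q_1* = 1.3538, q_2* = 32.0909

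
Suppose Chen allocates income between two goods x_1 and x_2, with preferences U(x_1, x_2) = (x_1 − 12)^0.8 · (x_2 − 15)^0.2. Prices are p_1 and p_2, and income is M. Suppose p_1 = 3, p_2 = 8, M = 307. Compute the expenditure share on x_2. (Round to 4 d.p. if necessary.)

share on x_2 = 0.4893

This is Cobb-Douglas in (x_1−12, x_2−15): tangency gives 0.8·p_2·(x_2−15) = 0.2·p_1·(x_1−12).
After buying the subsistence bundle (12, 15), a share 0.8 of the remaining income goes to x_1: x_1* = 12 + 0.8·(M − 12p_1 − 15p_2)/p_1.
Discretionary income = 307 − 12·3 − 15·8 = 151; x_1* = 12 + 0.8·151/3 = 52.2667; x_2* = 15 + 0.2·151/8 = 18.775.
Expenditure on x_2: 8·18.775 = 150.2; share = 0.4893.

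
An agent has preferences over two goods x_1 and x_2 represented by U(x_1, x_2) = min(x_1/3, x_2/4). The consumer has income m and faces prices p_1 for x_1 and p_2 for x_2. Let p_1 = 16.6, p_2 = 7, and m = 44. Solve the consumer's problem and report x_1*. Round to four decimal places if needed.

Leontief preferences: the optimum is at the kink where x_1/3 = x_2/4, i.e. x_2 = (4/3)·x_1.
Budget: p_1·x_1 + p_2·(4/3)·x_1 = m, so (3·p_1 + 4·p_2)·x_1 = 3·m.
Demand: x_1*(p_1,p_2,m) = 3·m/(3·p_1 + 4·p_2), x_2* = 4·m/(3·p_1 + 4·p_2).
Here 3·16.6 + 4·7 = 77.8, giving x_1* = 1.6967.

x_1* = 1.6967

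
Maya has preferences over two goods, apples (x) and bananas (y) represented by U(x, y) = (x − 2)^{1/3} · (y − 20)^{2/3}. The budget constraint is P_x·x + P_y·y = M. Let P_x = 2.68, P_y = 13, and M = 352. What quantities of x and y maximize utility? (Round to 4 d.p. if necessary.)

MRS = (1/2)·(y−20)/(x−2). Tangency with P_x/P_y gives y−20 = 2·(P_x/P_y)·(x−2).
Substituting into the budget: x* = 2 + 1/3·(M − 2·P_x − 20·P_y)/P_x, and y* = 20 + 2/3·(…)/P_y.
Discretionary income = 352 − 2·2.68 − 20·13 = 86.64; x* = 2 + 1/3·86.64/2.68 = 12.7761; y* = 20 + 2/3·86.64/13 = 24.4431.

x* = 12.7761, y* = 24.4431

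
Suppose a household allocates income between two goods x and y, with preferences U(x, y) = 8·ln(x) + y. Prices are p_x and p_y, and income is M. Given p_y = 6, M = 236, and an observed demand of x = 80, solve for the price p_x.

p_x = 0.6

Set MRS = p_x/p_y: (8/x)/1 = p_x/p_y.
So x*(p_x,p_y) = 8·p_y/p_x, independent of income; and y* = (M − 8·p_y)/p_y.
Set x* = 80 in the demand function and solve for p_x: p_x = 0.6.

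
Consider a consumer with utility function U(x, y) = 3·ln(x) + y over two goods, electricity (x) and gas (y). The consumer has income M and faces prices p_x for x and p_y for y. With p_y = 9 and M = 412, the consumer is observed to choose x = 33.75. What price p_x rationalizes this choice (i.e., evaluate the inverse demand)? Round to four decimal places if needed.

p_x = 0.8

MU_x = 3/x, MU_y = 1. Tangency: 3/x = p_x/p_y.
So x*(p_x,p_y) = 3·p_y/p_x, independent of income; and y* = (M − 3·p_y)/p_y.
Set x* = 33.75 in the demand function and solve for p_x: p_x = 0.8.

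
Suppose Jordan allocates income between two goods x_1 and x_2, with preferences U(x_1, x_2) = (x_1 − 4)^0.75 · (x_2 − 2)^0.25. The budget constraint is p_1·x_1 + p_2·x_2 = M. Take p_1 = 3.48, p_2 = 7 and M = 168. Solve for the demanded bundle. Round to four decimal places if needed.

x_1* = 34.1897, x_2* = 7.0029

Let x_1' = x_1−4, x_2' = x_2−2. MRS = 3·x_2'/x_1' = p_1/p_2.
After buying the subsistence bundle (4, 2), a share 0.75 of the remaining income goes to x_1: x_1* = 4 + 0.75·(M − 4p_1 − 2p_2)/p_1.
Discretionary income = 168 − 4·3.48 − 2·7 = 140.08; x_1* = 4 + 0.75·140.08/3.48 = 34.1897; x_2* = 2 + 0.25·140.08/7 = 7.0029.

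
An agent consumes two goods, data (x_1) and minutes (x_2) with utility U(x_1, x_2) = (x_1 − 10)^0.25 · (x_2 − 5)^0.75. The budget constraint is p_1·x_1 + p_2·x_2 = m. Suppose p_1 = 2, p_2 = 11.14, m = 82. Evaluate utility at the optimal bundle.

V = 0.4951

Let x_1' = x_1−10, x_2' = x_2−5. MRS = (1/3)·x_2'/x_1' = p_1/p_2.
Substituting into the budget: x_1* = 10 + 0.25·(m − 10·p_1 − 5·p_2)/p_1, and x_2* = 5 + 0.75·(…)/p_2.
Discretionary income = 82 − 10·2 − 5·11.14 = 6.3; x_1* = 10 + 0.25·6.3/2 = 10.7875; x_2* = 5 + 0.75·6.3/11.14 = 5.4241.
Utility at the optimum: U(10.7875, 5.4241) = 0.4951.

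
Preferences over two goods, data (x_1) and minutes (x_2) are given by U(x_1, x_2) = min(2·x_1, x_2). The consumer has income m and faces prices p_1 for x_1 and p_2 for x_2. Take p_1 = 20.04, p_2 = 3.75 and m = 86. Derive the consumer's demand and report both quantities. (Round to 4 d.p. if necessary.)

x_1* = 3.1227, x_2* = 6.2455

Leontief preferences: the optimum is at the kink where x_1/1 = x_2/2, i.e. x_2 = 2·x_1.
Budget: p_1·x_1 + p_2·2·x_1 = m, so (p_1 + 2·p_2)·x_1 = m.
Demand: x_1*(p_1,p_2,m) = m/(p_1 + 2·p_2), x_2* = 2·m/(p_1 + 2·p_2).
Here 20.04 + 2·3.75 = 27.54, giving x_1* = 3.1227 and x_2* = 6.2455.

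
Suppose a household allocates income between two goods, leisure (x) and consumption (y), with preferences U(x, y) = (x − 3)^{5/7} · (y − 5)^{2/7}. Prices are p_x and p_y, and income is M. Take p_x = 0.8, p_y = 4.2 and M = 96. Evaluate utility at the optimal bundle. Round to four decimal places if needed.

This is Cobb-Douglas in (x−3, y−5): tangency gives 5/7·p_y·(y−5) = 2/7·p_x·(x−3).
Substituting into the budget: x* = 3 + 5/7·(M − 3·p_x − 5·p_y)/p_x, and y* = 5 + 2/7·(…)/p_y.
Discretionary income = 96 − 3·0.8 − 5·4.2 = 72.6; x* = 3 + 5/7·72.6/0.8 = 67.8214; y* = 5 + 2/7·72.6/4.2 = 9.9388.
Utility at the optimum: U(67.8214, 9.9388) = 31.0643.

V = 31.0643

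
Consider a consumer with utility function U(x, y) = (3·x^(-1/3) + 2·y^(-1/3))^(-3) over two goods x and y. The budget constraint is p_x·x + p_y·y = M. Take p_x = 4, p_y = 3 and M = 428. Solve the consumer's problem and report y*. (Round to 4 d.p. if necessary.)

MU_x ∝ 3·x^(-4/3), MU_y ∝ 2·y^(-4/3), so MRS = (3/2)·(y/x)^(4/3) = p_x/p_y.
Hence y/x = ((2/3)·p_x/p_y)^(1/(4/3)), i.e. raised to the 0.75 power.
Substitute y = (y/x)·x into the budget: x* = M/(p_x + p_y·(y/x)).
Numerically y/x = 0.915452, so x* = 428/(4 + 3·0.915452) = 63.4417 and y* = 0.915452·63.4417 = 58.0778.

y* = 58.0778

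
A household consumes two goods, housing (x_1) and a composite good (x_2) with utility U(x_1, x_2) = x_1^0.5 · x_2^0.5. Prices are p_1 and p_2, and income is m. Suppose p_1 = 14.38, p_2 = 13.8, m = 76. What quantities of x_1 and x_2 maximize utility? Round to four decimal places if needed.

The MRS is x_2/x_1. Set MRS = p_1/p_2.
Rearranging, p_2·x_2 = p_1·x_1. Substituting into the budget gives p_1·x_1·(1 + 1) = m.
Demand: x_1*(p_1,p_2,m) = 0.5·m/p_1 and x_2* = 0.5·m/p_2.
At p_1=14.38, p_2=13.8, m=76: x_1* = 0.5·76/14.38 = 2.6426, x_2* = 2.7536.

x_1* = 2.6426, x_2* = 2.7536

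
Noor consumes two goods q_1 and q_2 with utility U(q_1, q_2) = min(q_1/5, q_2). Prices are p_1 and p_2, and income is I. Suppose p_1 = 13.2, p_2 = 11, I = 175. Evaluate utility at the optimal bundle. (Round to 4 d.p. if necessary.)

Leontief preferences: the optimum is at the kink where q_1/5 = q_2/1, i.e. q_2 = (1/5)·q_1.
Budget: p_1·q_1 + p_2·(1/5)·q_1 = I, so (5·p_1 + p_2)·q_1 = 5·I.
Demand: q_1*(p_1,p_2,I) = 5·I/(5·p_1 + p_2), q_2* = I/(5·p_1 + p_2).
Here 5·13.2 + 11 = 77, giving q_1* = 11.3636 and q_2* = 2.2727.
Utility at the optimum: U(11.3636, 2.2727) = 2.2727.

V = 2.2727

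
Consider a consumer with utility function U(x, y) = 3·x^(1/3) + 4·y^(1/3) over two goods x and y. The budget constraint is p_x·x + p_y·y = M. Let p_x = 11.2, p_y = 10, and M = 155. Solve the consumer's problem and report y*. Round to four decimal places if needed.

y* = 9.605

MU_x ∝ 3·x^(-2/3), MU_y ∝ 4·y^(-2/3), so MRS = (3/4)·(y/x)^(2/3) = p_x/p_y.
Solve for the ratio: y/x = [(4/3)·p_x/p_y]^(1.5).
With the ratio pinned down, the budget gives x* = M/(p_x + p_y·(y/x)) and y* = (y/x)·x*.
Numerically y/x = 1.824883, so x* = 155/(11.2 + 10·1.824883) = 5.2634 and y* = 1.824883·5.2634 = 9.605.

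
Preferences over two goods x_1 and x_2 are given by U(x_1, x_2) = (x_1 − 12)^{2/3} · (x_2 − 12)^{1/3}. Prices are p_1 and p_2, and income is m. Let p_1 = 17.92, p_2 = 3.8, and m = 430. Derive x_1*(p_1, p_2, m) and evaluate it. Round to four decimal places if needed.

This is Cobb-Douglas in (x_1−12, x_2−12): tangency gives 2/3·p_2·(x_2−12) = 1/3·p_1·(x_1−12).
After buying the subsistence bundle (12, 12), a share 2/3 of the remaining income goes to x_1: x_1* = 12 + 2/3·(m − 12p_1 − 12p_2)/p_1.
Discretionary income = 430 − 12·17.92 − 12·3.8 = 169.36; x_1* = 12 + 2/3·169.36/17.92 = 18.3006.

x_1* = 18.3006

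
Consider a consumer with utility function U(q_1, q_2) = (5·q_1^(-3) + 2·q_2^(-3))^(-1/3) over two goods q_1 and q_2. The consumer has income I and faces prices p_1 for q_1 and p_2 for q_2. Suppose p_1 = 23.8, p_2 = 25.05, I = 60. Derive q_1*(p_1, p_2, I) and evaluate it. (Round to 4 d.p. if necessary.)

q_1* = 1.3803

From the CES first-order condition, (5/2)·(q_2/q_1)^(4) = p_1/p_2.
Solve for the ratio: q_2/q_1 = [(2/5)·p_1/p_2]^(0.25).
With the ratio pinned down, the budget gives q_1* = I/(p_1 + p_2·(q_2/q_1)) and q_2* = (q_2/q_1)·q_1*.
Numerically q_2/q_1 = 0.785158, so q_1* = 60/(23.8 + 25.05·0.785158) = 1.3803.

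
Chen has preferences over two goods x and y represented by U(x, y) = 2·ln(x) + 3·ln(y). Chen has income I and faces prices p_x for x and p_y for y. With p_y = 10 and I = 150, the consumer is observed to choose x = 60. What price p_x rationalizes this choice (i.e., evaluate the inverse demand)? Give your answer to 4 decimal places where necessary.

p_x = 1

Tangency: MRS = (2/3)·y/x = p_x/p_y.
So 2·p_y·y = 3·p_x·x; combined with the budget, a share 0.4 of income goes to x.
Demand: x*(p_x,p_y,I) = 0.4·I/p_x and y* = 0.6·I/p_y.
Set x* = 60 in the demand function and solve for p_x: p_x = 1.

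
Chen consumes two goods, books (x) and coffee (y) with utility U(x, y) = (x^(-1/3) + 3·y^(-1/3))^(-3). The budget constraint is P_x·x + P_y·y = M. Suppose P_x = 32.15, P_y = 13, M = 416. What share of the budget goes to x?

share on x = 0.3549

MU_x ∝ x^(-4/3), MU_y ∝ 3·y^(-4/3), so MRS = (1/3)·(y/x)^(4/3) = P_x/P_y.
Solve for the ratio: y/x = [3·P_x/P_y]^(0.75).
With the ratio pinned down, the budget gives x* = M/(P_x + P_y·(y/x)) and y* = (y/x)·x*.
Numerically y/x = 4.495408, so x* = 416/(32.15 + 13·4.495408) = 4.5921 and y* = 4.495408·4.5921 = 20.6434.
Expenditure on x: 32.15·4.5921 = 147.6361; share = 0.3549.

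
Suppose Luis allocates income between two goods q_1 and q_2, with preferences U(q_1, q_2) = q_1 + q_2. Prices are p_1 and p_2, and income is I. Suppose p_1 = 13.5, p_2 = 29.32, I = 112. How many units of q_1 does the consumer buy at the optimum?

q_1* = 8.2963

Perfect substitutes: compare marginal utility per dollar. 1/p_1 vs 1/p_2 → 0.0741 vs 0.0341.
q_1 gives more utility per dollar, so spend all income on q_1: q_1* = I/p_1, q_2* = 0.
Numerically: q_1* = 8.2963, q_2* = 0.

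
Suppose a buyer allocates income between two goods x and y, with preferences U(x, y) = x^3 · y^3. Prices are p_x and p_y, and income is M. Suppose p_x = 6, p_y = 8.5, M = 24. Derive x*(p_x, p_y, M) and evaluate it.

x* = 2

Demand: x*(p_x,p_y,M) = 0.5·M/p_x and y* = 0.5·M/p_y.
At p_x=6, p_y=8.5, M=24: x* = 0.5·24/6 = 2.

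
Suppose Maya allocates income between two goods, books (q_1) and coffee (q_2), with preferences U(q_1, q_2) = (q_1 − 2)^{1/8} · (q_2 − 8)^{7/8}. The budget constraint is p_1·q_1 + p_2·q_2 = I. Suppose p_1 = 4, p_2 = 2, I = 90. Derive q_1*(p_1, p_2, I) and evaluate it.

q_1* = 4.0625

This is Cobb-Douglas in (q_1−2, q_2−8): tangency gives 0.125·p_2·(q_2−8) = 0.875·p_1·(q_1−2).
After buying the subsistence bundle (2, 8), a share 0.125 of the remaining income goes to q_1: q_1* = 2 + 0.125·(I − 2p_1 − 8p_2)/p_1.
Discretionary income = 90 − 2·4 − 8·2 = 66; q_1* = 2 + 0.125·66/4 = 4.0625.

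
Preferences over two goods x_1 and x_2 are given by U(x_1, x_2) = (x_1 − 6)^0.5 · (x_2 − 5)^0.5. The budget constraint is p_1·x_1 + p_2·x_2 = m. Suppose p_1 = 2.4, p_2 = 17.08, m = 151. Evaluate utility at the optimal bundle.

V = 3.9984

Let x_1' = x_1−6, x_2' = x_2−5. MRS = x_2'/x_1' = p_1/p_2.
After buying the subsistence bundle (6, 5), a share 0.5 of the remaining income goes to x_1: x_1* = 6 + 0.5·(m − 6p_1 − 5p_2)/p_1.
Discretionary income = 151 − 6·2.4 − 5·17.08 = 51.2; x_1* = 6 + 0.5·51.2/2.4 = 16.6667; x_2* = 5 + 0.5·51.2/17.08 = 6.4988.
Utility at the optimum: U(16.6667, 6.4988) = 3.9984.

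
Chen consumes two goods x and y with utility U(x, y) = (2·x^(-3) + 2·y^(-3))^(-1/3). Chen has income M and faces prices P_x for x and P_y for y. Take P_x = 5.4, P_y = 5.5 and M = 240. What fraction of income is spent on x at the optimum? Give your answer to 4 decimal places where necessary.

MU_x ∝ 2·x^(-4), MU_y ∝ 2·y^(-4), so MRS = (y/x)^(4) = P_x/P_y.
Hence y/x = (P_x/P_y)^(1/(4)), i.e. raised to the 0.25 power.
Substitute y = (y/x)·x into the budget: x* = M/(P_x + P_y·(y/x)).
Numerically y/x = 0.995423, so x* = 240/(5.4 + 5.5·0.995423) = 22.0693 and y* = 0.995423·22.0693 = 21.9683.
Expenditure on x: 5.4·22.0693 = 119.1743; share = 0.4966.

share on x = 0.4966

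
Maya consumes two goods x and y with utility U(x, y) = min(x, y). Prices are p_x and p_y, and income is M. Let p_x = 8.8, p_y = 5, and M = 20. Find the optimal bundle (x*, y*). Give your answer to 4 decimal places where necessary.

x* = 1.4493, y* = 1.4493

With perfect complements, no substitution: consume in ratio x:y = 1:1.
Budget: p_x·x + p_y·x = M, so (p_x + p_y)·x = M.
Demand: x*(p_x,p_y,M) = M/(p_x + p_y), y* = M/(p_x + p_y).
Here 8.8 + 5 = 13.8, giving x* = 1.4493 and y* = 1.4493.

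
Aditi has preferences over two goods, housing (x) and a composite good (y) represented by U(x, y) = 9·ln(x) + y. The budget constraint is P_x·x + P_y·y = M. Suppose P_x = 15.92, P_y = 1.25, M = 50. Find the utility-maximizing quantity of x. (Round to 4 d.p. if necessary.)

x* = 0.7067

MU_x = 9/x, MU_y = 1. Tangency: 9/x = P_x/P_y.
So x*(P_x,P_y) = 9·P_y/P_x, independent of income; and y* = (M − 9·P_y)/P_y.
At the given prices: x* = 9·1.25/15.92 = 0.7067.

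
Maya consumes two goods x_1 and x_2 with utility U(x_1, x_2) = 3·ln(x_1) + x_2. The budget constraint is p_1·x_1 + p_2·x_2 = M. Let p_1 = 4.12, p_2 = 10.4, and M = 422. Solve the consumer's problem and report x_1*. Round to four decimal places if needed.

x_1* = 7.5728

Set MRS = p_1/p_2: (3/x_1)/1 = p_1/p_2.
So x_1*(p_1,p_2) = 3·p_2/p_1, independent of income; and x_2* = (M − 3·p_2)/p_2.
At the given prices: x_1* = 3·10.4/4.12 = 7.5728.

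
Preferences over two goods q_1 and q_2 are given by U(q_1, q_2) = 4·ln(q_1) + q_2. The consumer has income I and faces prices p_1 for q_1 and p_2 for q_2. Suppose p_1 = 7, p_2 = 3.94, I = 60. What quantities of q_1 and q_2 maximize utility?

MU_q_1 = 4/q_1, MU_q_2 = 1. Tangency: 4/q_1 = p_1/p_2.
So q_1*(p_1,p_2) = 4·p_2/p_1, independent of income; and q_2* = (I − 4·p_2)/p_2.
At the given prices: q_1* = 4·3.94/7 = 2.2514, and q_2* = 11.2284.

q_1* = 2.2514, q_2* = 11.2284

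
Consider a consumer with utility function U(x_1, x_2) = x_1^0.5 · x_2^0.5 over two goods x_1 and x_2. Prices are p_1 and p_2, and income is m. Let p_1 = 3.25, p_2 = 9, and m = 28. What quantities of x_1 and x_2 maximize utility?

Tangency: MRS = x_2/x_1 = p_1/p_2.
Rearranging, p_2·x_2 = p_1·x_1. Substituting into the budget gives p_1·x_1·(1 + 1) = m.
Demand: x_1*(p_1,p_2,m) = 0.5·m/p_1 and x_2* = 0.5·m/p_2.
At p_1=3.25, p_2=9, m=28: x_1* = 0.5·28/3.25 = 4.3077, x_2* = 1.5556.

x_1* = 4.3077, x_2* = 1.5556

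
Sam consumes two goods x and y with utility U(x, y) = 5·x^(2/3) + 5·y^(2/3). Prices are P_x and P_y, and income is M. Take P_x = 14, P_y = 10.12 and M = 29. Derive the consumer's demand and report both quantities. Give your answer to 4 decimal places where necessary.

From the CES first-order condition, (y/x)^(1/3) = P_x/P_y.
Solve for the ratio: y/x = [P_x/P_y]^(3).
With the ratio pinned down, the budget gives x* = M/(P_x + P_y·(y/x)) and y* = (y/x)·x*.
Numerically y/x = 2.64754, so x* = 29/(14 + 10.12·2.64754) = 0.7109 and y* = 2.64754·0.7109 = 1.8821.

x* = 0.7109, y* = 1.8821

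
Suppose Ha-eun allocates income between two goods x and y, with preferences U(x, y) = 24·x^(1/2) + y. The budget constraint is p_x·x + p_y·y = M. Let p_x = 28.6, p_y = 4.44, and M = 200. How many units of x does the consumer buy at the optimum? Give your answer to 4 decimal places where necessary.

Set MRS = p_x/p_y: 12·x^(−1/2) = p_x/p_y.
Solve: √x = 12·p_y/p_x, so x*(p_x,p_y) = (12·p_y/p_x)², and y* = (M − p_x·x*)/p_y.
Plugging in: x* = (12·4.44/28.6)² = 3.4705.

x* = 3.4705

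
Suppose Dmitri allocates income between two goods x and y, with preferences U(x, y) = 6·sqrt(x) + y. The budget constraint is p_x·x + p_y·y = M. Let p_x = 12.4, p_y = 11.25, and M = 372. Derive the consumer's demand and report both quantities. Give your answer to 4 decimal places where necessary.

Set MRS = p_x/p_y: 3·x^(−1/2) = p_x/p_y.
Thus x* = (3·p_y/p_x)² — independent of M — with the rest of income spent on y.
Plugging in: x* = (3·11.25/12.4)² = 7.4081, y* = 24.9013.

x* = 7.4081, y* = 24.9013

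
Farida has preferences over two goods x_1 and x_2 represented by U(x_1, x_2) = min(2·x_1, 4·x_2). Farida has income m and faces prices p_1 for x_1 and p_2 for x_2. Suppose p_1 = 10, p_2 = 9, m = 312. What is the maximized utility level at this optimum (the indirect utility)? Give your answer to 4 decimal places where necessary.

With perfect complements, no substitution: consume in ratio x_1:x_2 = 4:2.
Budget: p_1·x_1 + p_2·(1/2)·x_1 = m, so (4·p_1 + 2·p_2)·x_1 = 4·m.
Demand: x_1*(p_1,p_2,m) = 4·m/(4·p_1 + 2·p_2), x_2* = 2·m/(4·p_1 + 2·p_2).
Here 4·10 + 2·9 = 58, giving x_1* = 21.5172 and x_2* = 10.7586.
Utility at the optimum: U(21.5172, 10.7586) = 43.0345.

V = 43.0345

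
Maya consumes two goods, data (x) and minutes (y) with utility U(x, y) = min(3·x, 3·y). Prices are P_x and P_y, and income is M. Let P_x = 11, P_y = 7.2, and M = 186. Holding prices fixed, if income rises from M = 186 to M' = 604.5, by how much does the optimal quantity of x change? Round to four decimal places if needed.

Δx* = 22.9945

Leontief preferences: the optimum is at the kink where x/3 = y/3, i.e. y = x.
Budget: P_x·x + P_y·x = M, so (3·P_x + 3·P_y)·x = 3·M.
Demand: x*(P_x,P_y,M) = 3·M/(3·P_x + 3·P_y), y* = 3·M/(3·P_x + 3·P_y).
Here 3·11 + 3·7.2 = 54.6, giving x* = 10.2198.
At M' = 604.5: x* = 33.2143. Change: 33.2143 − 10.2198 = 22.9945.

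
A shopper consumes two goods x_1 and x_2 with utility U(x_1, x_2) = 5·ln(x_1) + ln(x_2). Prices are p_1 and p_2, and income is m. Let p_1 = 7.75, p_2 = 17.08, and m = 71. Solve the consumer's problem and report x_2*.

The MRS is 5·x_2/x_1. Set MRS = p_1/p_2.
Rearranging, p_2·x_2 = (1/5)·p_1·x_1. Substituting into the budget gives p_1·x_1·(1 + (1/5)) = m.
Demand: x_1*(p_1,p_2,m) = 5/6·m/p_1 and x_2* = 1/6·m/p_2.
At p_1=7.75, p_2=17.08, m=71: x_2* = 1/6·71/17.08 = 0.6928.

x_2* = 0.6928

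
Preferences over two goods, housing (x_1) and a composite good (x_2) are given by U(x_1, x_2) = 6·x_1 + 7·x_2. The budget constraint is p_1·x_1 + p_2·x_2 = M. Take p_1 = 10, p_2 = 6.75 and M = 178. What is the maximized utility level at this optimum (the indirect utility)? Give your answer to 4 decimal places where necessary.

Perfect substitutes: compare marginal utility per dollar. 6/p_1 vs 7/p_2 → 0.6 vs 1.037.
x_2 gives more utility per dollar, so spend all income on x_2: x_2* = M/p_2, x_1* = 0.
Numerically: x_1* = 0, x_2* = 26.3704.
Utility at the optimum: U(0, 26.3704) = 184.5926.

V = 184.5926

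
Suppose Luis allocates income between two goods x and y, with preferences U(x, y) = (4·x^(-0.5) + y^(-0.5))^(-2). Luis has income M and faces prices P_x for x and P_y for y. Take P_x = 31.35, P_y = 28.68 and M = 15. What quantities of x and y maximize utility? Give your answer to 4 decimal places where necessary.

From the CES first-order condition, 4·(y/x)^(1.5) = P_x/P_y.
Solve for the ratio: y/x = [(1/4)·P_x/P_y]^(2/3).
With the ratio pinned down, the budget gives x* = M/(P_x + P_y·(y/x)) and y* = (y/x)·x*.
Numerically y/x = 0.421113, so x* = 15/(31.35 + 28.68·0.421113) = 0.3454 and y* = 0.421113·0.3454 = 0.1455.

x* = 0.3454, y* = 0.1455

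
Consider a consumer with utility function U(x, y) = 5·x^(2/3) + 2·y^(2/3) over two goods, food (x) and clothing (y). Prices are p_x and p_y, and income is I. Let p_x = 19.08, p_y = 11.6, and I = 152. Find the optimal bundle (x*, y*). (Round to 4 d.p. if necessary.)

x* = 6.7907, y* = 1.934

Substitute y = (y/x)·x into the budget: x* = I/(p_x + p_y·(y/x)).
Numerically y/x = 0.284801, so x* = 152/(19.08 + 11.6·0.284801) = 6.7907 and y* = 0.284801·6.7907 = 1.934.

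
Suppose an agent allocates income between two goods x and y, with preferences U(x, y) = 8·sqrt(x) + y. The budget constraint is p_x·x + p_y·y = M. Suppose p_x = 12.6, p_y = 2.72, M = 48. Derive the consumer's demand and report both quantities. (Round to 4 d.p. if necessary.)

x* = 0.7456, y* = 14.1931

MU_x = 4/√x, MU_y = 1. Tangency: 4/√x = p_x/p_y.
Solve: √x = 4·p_y/p_x, so x*(p_x,p_y) = (4·p_y/p_x)², and y* = (M − p_x·x*)/p_y.
Plugging in: x* = (4·2.72/12.6)² = 0.7456, y* = 14.1931.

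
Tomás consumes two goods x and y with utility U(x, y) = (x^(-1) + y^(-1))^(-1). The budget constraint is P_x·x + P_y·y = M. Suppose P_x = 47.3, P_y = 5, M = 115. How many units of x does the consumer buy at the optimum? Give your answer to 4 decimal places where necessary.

MU_x ∝ x^(-2), MU_y ∝ y^(-2), so MRS = (y/x)^(2) = P_x/P_y.
Solve for the ratio: y/x = [P_x/P_y]^(0.5).
With the ratio pinned down, the budget gives x* = M/(P_x + P_y·(y/x)) and y* = (y/x)·x*.
Numerically y/x = 3.075711, so x* = 115/(47.3 + 5·3.075711) = 1.8348.

x* = 1.8348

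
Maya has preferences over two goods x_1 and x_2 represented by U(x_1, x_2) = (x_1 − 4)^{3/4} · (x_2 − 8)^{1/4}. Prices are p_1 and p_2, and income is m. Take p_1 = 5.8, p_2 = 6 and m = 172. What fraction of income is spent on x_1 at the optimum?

MRS = 3·(x_2−8)/(x_1−4). Tangency with p_1/p_2 gives x_2−8 = (1/3)·(p_1/p_2)·(x_1−4).
Substituting into the budget: x_1* = 4 + 0.75·(m − 4·p_1 − 8·p_2)/p_1, and x_2* = 8 + 0.25·(…)/p_2.
Discretionary income = 172 − 4·5.8 − 8·6 = 100.8; x_1* = 4 + 0.75·100.8/5.8 = 17.0345; x_2* = 8 + 0.25·100.8/6 = 12.2.
Expenditure on x_1: 5.8·17.0345 = 98.8; share = 0.5744.

share on x_1 = 0.5744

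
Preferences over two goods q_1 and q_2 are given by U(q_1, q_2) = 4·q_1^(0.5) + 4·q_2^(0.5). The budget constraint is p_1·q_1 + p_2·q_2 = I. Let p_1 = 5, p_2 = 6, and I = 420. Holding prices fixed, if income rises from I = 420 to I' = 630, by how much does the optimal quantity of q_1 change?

MRS = MU_q_1/MU_q_2 = (q_2/q_1)^(0.5). Set equal to p_1/p_2.
Hence q_2/q_1 = (p_1/p_2)^(1/(0.5)), i.e. raised to the 2 power.
With the ratio pinned down, the budget gives q_1* = I/(p_1 + p_2·(q_2/q_1)) and q_2* = (q_2/q_1)·q_1*.
Numerically q_2/q_1 = 0.694444, so q_1* = 420/(5 + 6·0.694444) = 45.8182.
At I' = 630: q_1* = 68.7273. Change: 68.7273 − 45.8182 = 22.9091.

Δq_1* = 22.9091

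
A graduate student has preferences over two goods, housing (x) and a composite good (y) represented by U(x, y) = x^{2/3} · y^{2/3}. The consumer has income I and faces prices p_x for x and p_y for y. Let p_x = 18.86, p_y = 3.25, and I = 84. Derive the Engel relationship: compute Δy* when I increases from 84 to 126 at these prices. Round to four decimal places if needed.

Δy* = 6.4615

The MRS is y/x. Set MRS = p_x/p_y.
Rearranging, p_y·y = p_x·x. Substituting into the budget gives p_x·x·(1 + 1) = I.
Demand: x*(p_x,p_y,I) = 0.5·I/p_x and y* = 0.5·I/p_y.
At p_x=18.86, p_y=3.25, I=84: y* = 0.5·84/3.25 = 12.9231.
At I' = 126: y* = 19.3846. Change: 19.3846 − 12.9231 = 6.4615.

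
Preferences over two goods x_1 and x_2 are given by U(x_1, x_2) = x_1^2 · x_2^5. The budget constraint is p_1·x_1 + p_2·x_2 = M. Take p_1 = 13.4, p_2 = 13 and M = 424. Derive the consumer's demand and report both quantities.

Tangency: MRS = (2/5)·x_2/x_1 = p_1/p_2.
So 2·p_2·x_2 = 5·p_1·x_1; combined with the budget, a share 2/7 of income goes to x_1.
Demand: x_1*(p_1,p_2,M) = 2/7·M/p_1 and x_2* = 5/7·M/p_2.
At p_1=13.4, p_2=13, M=424: x_1* = 2/7·424/13.4 = 9.0405, x_2* = 23.2967.

x_1* = 9.0405, x_2* = 23.2967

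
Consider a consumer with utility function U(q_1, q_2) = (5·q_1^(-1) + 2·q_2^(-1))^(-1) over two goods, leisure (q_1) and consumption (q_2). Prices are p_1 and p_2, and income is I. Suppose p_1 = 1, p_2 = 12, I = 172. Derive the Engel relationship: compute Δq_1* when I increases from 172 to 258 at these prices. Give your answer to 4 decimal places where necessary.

MRS = MU_q_1/MU_q_2 = (5/2)·(q_2/q_1)^(2). Set equal to p_1/p_2.
Solve for the ratio: q_2/q_1 = [(2/5)·p_1/p_2]^(0.5).
With the ratio pinned down, the budget gives q_1* = I/(p_1 + p_2·(q_2/q_1)) and q_2* = (q_2/q_1)·q_1*.
Numerically q_2/q_1 = 0.182574, so q_1* = 172/(1 + 12·0.182574) = 53.9035.
At I' = 258: q_1* = 80.8552. Change: 80.8552 − 53.9035 = 26.9517.

Δq_1* = 26.9517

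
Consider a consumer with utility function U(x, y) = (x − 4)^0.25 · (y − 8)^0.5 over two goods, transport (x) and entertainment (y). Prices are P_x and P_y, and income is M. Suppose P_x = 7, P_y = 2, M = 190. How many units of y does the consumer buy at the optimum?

y* = 56.6667

MRS = (1/2)·(y−8)/(x−4). Tangency with P_x/P_y gives y−8 = 2·(P_x/P_y)·(x−4).
Substituting into the budget: x* = 4 + 1/3·(M − 4·P_x − 8·P_y)/P_x, and y* = 8 + 2/3·(…)/P_y.
Discretionary income = 190 − 4·7 − 8·2 = 146; y* = 8 + 2/3·146/2 = 56.6667.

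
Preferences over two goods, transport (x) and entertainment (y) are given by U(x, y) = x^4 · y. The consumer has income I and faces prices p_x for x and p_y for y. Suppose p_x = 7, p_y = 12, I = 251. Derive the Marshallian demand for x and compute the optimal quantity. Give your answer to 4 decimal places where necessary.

x* = 28.6857

The MRS is 4·y/x. Set MRS = p_x/p_y.
Rearranging, p_y·y = (1/4)·p_x·x. Substituting into the budget gives p_x·x·(1 + (1/4)) = I.
Demand: x*(p_x,p_y,I) = 0.8·I/p_x and y* = 0.2·I/p_y.
At p_x=7, p_y=12, I=251: x* = 0.8·251/7 = 28.6857.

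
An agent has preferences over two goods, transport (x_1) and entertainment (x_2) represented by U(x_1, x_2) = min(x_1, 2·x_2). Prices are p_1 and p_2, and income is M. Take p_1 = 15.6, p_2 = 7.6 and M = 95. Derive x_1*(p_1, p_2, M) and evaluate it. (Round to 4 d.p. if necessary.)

x_1* = 4.8969

Demand: x_1*(p_1,p_2,M) = 2·M/(2·p_1 + p_2), x_2* = M/(2·p_1 + p_2).
Here 2·15.6 + 7.6 = 38.8, giving x_1* = 4.8969.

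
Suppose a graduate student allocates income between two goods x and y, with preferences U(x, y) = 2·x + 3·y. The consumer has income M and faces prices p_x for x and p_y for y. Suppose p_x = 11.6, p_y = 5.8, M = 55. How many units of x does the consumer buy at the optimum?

x* = 0

Perfect substitutes: compare marginal utility per dollar. 2/p_x vs 3/p_y → 0.1724 vs 0.5172.
y gives more utility per dollar, so spend all income on y: y* = M/p_y, x* = 0.
Numerically: x* = 0, y* = 9.4828.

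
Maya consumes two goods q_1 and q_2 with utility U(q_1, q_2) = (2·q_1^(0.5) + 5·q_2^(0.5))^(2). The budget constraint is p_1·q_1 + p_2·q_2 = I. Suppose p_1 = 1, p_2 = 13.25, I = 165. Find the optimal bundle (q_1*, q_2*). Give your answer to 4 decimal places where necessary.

MRS = MU_q_1/MU_q_2 = (2/5)·(q_2/q_1)^(0.5). Set equal to p_1/p_2.
Hence q_2/q_1 = ((5/2)·p_1/p_2)^(1/(0.5)), i.e. raised to the 2 power.
Substitute q_2 = (q_2/q_1)·q_1 into the budget: q_1* = I/(p_1 + p_2·(q_2/q_1)).
Numerically q_2/q_1 = 0.0356, so q_1* = 165/(1 + 13.25·0.0356) = 112.1154 and q_2* = 0.0356·112.1154 = 3.9913.

q_1* = 112.1154, q_2* = 3.9913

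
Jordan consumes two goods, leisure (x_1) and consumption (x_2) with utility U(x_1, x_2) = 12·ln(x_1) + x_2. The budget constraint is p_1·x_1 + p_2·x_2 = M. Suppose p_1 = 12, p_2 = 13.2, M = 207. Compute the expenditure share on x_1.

share on x_1 = 0.7652

So x_1*(p_1,p_2) = 12·p_2/p_1, independent of income; and x_2* = (M − 12·p_2)/p_2.
At the given prices: x_1* = 12·13.2/12 = 13.2, and x_2* = 3.6818.
Expenditure on x_1: 12·13.2 = 158.4; share = 0.7652.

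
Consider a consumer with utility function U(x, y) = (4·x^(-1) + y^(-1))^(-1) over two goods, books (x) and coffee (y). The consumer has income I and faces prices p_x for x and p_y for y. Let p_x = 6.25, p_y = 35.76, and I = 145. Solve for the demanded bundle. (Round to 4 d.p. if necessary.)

x* = 10.5647, y* = 2.2084

From the CES first-order condition, 4·(y/x)^(2) = p_x/p_y.
Hence y/x = ((1/4)·p_x/p_y)^(1/(2)), i.e. raised to the 0.5 power.
With the ratio pinned down, the budget gives x* = I/(p_x + p_y·(y/x)) and y* = (y/x)·x*.
Numerically y/x = 0.209031, so x* = 145/(6.25 + 35.76·0.209031) = 10.5647 and y* = 0.209031·10.5647 = 2.2084.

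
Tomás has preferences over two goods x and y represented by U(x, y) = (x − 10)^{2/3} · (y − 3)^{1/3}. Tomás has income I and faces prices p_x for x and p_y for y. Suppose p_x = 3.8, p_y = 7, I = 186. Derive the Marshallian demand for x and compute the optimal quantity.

This is Cobb-Douglas in (x−10, y−3): tangency gives 2/3·p_y·(y−3) = 1/3·p_x·(x−10).
After buying the subsistence bundle (10, 3), a share 2/3 of the remaining income goes to x: x* = 10 + 2/3·(I − 10p_x − 3p_y)/p_x.
Discretionary income = 186 − 10·3.8 − 3·7 = 127; x* = 10 + 2/3·127/3.8 = 32.2807.

x* = 32.2807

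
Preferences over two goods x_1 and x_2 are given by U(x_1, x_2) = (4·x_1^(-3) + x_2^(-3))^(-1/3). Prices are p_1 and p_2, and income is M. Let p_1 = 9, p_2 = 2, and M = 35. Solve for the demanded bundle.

x_1* = 3.1646, x_2* = 3.2592

MRS = MU_x_1/MU_x_2 = 4·(x_2/x_1)^(4). Set equal to p_1/p_2.
Hence x_2/x_1 = ((1/4)·p_1/p_2)^(1/(4)), i.e. raised to the 0.25 power.
With the ratio pinned down, the budget gives x_1* = M/(p_1 + p_2·(x_2/x_1)) and x_2* = (x_2/x_1)·x_1*.
Numerically x_2/x_1 = 1.029884, so x_1* = 35/(9 + 2·1.029884) = 3.1646 and x_2* = 1.029884·3.1646 = 3.2592.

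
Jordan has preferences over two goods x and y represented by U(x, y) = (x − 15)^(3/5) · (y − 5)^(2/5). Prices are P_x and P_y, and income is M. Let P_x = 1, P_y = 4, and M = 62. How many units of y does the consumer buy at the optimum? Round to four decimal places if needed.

MRS = (3/2)·(y−5)/(x−15). Tangency with P_x/P_y gives y−5 = (2/3)·(P_x/P_y)·(x−15).
After buying the subsistence bundle (15, 5), a share 0.6 of the remaining income goes to x: x* = 15 + 0.6·(M − 15P_x − 5P_y)/P_x.
Discretionary income = 62 − 15·1 − 5·4 = 27; y* = 5 + 0.4·27/4 = 7.7.

y* = 7.7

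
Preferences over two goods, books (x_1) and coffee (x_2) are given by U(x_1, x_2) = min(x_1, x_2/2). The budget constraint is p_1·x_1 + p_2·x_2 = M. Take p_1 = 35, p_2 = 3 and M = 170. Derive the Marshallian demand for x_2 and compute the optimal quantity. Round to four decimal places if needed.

x_2* = 8.2927

Here 35 + 2·3 = 41, giving x_2* = 8.2927.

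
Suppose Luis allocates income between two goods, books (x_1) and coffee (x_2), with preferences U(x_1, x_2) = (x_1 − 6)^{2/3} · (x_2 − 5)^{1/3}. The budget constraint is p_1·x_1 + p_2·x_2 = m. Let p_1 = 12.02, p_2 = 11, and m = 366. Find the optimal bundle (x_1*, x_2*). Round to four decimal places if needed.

MRS = 2·(x_2−5)/(x_1−6). Tangency with p_1/p_2 gives x_2−5 = (1/2)·(p_1/p_2)·(x_1−6).
After buying the subsistence bundle (6, 5), a share 2/3 of the remaining income goes to x_1: x_1* = 6 + 2/3·(m − 6p_1 − 5p_2)/p_1.
Discretionary income = 366 − 6·12.02 − 5·11 = 238.88; x_1* = 6 + 2/3·238.88/12.02 = 19.249; x_2* = 5 + 1/3·238.88/11 = 12.2388.

x_1* = 19.249, x_2* = 12.2388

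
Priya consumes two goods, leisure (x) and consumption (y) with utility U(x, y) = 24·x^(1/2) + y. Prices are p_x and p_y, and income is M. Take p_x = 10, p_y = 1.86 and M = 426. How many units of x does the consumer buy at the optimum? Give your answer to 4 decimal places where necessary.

x* = 4.9818

Thus x* = (12·p_y/p_x)² — independent of M — with the rest of income spent on y.
Plugging in: x* = (12·1.86/10)² = 4.9818.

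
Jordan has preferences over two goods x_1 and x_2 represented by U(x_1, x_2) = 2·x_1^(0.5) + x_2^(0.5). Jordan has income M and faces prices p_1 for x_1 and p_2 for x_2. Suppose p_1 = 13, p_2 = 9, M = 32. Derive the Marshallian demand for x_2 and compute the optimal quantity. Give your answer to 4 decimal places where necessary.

x_2* = 0.9433

MU_x_1 ∝ 2·x_1^(-0.5), MU_x_2 ∝ x_2^(-0.5), so MRS = 2·(x_2/x_1)^(0.5) = p_1/p_2.
Solve for the ratio: x_2/x_1 = [(1/2)·p_1/p_2]^(2).
With the ratio pinned down, the budget gives x_1* = M/(p_1 + p_2·(x_2/x_1)) and x_2* = (x_2/x_1)·x_1*.
Numerically x_2/x_1 = 0.521605, so x_1* = 32/(13 + 9·0.521605) = 1.8085 and x_2* = 0.521605·1.8085 = 0.9433.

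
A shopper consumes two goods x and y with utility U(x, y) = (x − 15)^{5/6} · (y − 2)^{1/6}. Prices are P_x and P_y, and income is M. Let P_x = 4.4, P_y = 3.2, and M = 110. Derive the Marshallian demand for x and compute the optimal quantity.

Let x' = x−15, y' = y−2. MRS = 5·y'/x' = P_x/P_y.
Substituting into the budget: x* = 15 + 5/6·(M − 15·P_x − 2·P_y)/P_x, and y* = 2 + 1/6·(…)/P_y.
Discretionary income = 110 − 15·4.4 − 2·3.2 = 37.6; x* = 15 + 5/6·37.6/4.4 = 22.1212.

x* = 22.1212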